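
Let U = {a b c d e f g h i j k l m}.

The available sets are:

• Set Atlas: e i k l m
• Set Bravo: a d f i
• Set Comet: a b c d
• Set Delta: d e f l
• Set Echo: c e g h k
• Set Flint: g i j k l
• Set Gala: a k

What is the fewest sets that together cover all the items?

5

Atlas, Comet, Delta, Echo, and Flint cover everything between them: the union {a, b, c, d, e, f, g, h, i, j, k, l, m} is all of U.
No 4 of the 7 sets cover everything (all 35 combinations miss at least one item), so 5 is optimal.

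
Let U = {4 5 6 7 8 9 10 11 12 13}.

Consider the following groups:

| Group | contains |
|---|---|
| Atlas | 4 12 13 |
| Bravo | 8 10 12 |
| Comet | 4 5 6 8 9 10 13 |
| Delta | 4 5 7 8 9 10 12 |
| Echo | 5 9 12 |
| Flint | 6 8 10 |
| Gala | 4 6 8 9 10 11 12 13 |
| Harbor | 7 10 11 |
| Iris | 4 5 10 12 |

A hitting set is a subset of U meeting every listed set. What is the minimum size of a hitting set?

The 2 points {10, 12} hit every group.
The groups Echo, Harbor are pairwise disjoint, so any hitting set needs a separate point for each — at least 2. Hence 2 is optimal.

2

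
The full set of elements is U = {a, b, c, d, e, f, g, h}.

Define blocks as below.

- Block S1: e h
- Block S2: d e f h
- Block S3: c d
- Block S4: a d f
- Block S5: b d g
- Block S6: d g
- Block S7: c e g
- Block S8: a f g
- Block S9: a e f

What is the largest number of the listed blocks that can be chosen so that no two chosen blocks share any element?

3

S1, S3, S8 are pairwise disjoint (S1={e,h}; S3={c,d}; S8={a,f,g}).
Every remaining block overlaps one of these, and no 4 of the listed blocks are pairwise disjoint, so 3 is the maximum.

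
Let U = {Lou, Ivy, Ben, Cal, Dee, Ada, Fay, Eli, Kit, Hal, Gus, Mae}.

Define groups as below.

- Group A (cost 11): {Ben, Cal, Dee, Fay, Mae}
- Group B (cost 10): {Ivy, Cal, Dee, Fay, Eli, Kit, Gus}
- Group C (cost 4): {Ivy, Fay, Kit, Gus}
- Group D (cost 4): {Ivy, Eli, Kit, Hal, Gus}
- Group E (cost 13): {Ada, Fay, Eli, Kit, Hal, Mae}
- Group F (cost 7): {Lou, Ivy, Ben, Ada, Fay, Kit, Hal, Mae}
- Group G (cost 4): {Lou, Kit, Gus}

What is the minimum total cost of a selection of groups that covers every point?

17

B, F together cover every point (B ∪ F = {Lou, Ivy, Ben, Cal, Dee, Ada, Fay, Eli, Kit, Hal, Gus, Mae}); total cost 10 + 7 = 17.
The greedy pick D, F, B costs 21; no covering selection beats 17.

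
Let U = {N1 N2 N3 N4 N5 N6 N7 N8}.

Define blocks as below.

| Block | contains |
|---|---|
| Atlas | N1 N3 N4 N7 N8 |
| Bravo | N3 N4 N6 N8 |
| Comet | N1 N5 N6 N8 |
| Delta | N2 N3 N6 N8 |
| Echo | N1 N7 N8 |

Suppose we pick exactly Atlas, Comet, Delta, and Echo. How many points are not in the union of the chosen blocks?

0

Union of Atlas, Comet, Delta, Echo = {N1, N2, N3, N4, N5, N6, N7, N8} — that's every point, so 0 are uncovered.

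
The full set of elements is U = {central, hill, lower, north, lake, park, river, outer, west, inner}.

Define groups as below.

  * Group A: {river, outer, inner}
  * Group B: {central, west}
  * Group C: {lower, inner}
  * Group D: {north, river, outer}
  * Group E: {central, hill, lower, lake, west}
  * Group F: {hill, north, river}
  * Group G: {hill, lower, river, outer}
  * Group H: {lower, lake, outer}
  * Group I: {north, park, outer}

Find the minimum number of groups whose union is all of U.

3

A and E and I together: A ∪ E ∪ I = {central, hill, lower, north, lake, park, river, outer, west, inner} — every element is covered.
Only I contains park, so I is forced; the remaining 7 elements need at least 2 more groups (each remaining group adds at most 5) — so at least 3 groups are needed, and 3 is optimal.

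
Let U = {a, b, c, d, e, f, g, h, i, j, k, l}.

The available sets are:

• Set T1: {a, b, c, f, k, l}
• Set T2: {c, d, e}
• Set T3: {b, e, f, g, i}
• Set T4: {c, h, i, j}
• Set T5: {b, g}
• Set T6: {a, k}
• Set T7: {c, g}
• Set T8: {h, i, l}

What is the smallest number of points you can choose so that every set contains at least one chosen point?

4

Take T = {e, g, h, k}. Each listed set contains at least one of these, so T is a hitting set of size 4.
The sets T2, T5, T6, T8 are pairwise disjoint, so any hitting set needs a separate point for each — at least 4. Hence 4 is optimal.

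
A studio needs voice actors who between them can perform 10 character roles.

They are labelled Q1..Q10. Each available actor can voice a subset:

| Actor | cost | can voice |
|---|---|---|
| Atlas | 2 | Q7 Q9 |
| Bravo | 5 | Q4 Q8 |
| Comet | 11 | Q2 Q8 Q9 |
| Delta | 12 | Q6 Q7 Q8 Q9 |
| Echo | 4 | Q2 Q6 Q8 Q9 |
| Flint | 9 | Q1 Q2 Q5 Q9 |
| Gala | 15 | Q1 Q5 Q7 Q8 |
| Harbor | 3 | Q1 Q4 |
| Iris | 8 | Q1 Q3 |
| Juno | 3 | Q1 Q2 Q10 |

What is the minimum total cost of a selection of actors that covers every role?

29

Atlas, Echo, Flint, Harbor, Iris, Juno together cover every role (Atlas ∪ Echo ∪ Flint ∪ Harbor ∪ Iris ∪ Juno = {Q1, Q2, Q3, Q4, Q5, Q6, Q7, Q8, Q9, Q10}); total cost 2 + 4 + 9 + 3 + 8 + 3 = 29.
No covering selection has total cost below 29.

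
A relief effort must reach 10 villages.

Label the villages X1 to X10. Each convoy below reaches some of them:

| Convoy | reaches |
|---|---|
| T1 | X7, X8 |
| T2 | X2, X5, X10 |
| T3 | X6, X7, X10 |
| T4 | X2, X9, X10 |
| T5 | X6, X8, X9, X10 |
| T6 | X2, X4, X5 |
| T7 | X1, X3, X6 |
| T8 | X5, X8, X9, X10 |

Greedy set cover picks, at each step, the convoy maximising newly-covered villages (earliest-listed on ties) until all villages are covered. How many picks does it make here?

Greedy: pick T5 (covers 4 new) → pick T6 (covers 3 new) → pick T7 (covers 2 new) → pick T1 (covers 1 new). Total picks: 4.

4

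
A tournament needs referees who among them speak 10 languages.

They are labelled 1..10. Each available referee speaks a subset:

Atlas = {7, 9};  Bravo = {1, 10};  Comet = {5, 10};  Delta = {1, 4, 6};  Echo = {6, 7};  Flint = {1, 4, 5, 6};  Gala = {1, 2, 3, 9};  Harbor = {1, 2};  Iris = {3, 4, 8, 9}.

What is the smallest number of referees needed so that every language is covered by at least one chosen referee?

4

Take {Comet, Echo, Gala, Iris}. Their union is {1, 2, 3, 4, 5, 6, 7, 8, 9, 10}, which is all 10 languages.
No 3 of the 9 referees cover everything (all 84 combinations miss at least one language), so 4 is optimal.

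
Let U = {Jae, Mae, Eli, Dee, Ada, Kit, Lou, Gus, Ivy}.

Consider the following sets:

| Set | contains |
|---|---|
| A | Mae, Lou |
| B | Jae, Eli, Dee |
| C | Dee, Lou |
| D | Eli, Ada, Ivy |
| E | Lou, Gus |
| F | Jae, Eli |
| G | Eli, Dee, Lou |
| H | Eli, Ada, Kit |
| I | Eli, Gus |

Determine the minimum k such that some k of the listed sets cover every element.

A and B and D and E and H together: A ∪ B ∪ D ∪ E ∪ H = {Jae, Mae, Eli, Dee, Ada, Kit, Lou, Gus, Ivy} — every element is covered.
No 4 of the 9 sets cover everything (all 126 combinations miss at least one element), so 5 is optimal.

5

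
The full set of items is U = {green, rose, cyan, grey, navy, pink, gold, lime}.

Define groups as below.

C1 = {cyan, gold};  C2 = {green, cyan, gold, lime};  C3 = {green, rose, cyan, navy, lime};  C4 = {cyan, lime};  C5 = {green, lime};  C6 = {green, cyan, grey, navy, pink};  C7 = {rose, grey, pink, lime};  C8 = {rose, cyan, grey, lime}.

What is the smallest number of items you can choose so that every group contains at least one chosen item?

2

H = {cyan, lime} meets every group (each contains at least one member of H), and |H| = 2.
The groups C1, C7 are pairwise disjoint, so any hitting set needs a separate item for each — at least 2. Hence 2 is optimal.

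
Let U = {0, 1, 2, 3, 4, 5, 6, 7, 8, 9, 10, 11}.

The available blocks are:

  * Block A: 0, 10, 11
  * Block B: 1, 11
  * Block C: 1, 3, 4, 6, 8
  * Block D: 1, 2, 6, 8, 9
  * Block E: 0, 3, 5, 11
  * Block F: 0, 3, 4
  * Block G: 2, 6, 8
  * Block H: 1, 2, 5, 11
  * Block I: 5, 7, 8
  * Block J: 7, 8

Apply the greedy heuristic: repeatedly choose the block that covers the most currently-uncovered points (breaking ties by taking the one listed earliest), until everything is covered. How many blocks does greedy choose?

Greedy: pick C (covers 5 new) → pick A (covers 3 new) → pick D (covers 2 new) → pick I (covers 2 new). Total picks: 4.

4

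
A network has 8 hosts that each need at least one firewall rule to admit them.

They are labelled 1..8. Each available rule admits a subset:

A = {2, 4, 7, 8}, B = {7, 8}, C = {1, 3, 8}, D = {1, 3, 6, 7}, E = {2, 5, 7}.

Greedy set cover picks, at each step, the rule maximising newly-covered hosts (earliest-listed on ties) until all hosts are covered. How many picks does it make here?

Greedy: pick A (covers 4 new) → pick D (covers 3 new) → pick E (covers 1 new). Total picks: 3.

3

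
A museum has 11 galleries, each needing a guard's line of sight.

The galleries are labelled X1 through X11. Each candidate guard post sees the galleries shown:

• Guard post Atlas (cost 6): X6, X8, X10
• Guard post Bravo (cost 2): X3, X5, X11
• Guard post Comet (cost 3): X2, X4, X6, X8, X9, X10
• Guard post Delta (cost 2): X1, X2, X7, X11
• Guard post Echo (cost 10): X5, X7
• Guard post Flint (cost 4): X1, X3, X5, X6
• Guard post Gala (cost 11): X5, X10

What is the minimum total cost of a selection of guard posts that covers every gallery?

7

Bravo, Comet, Delta together cover every gallery (Bravo ∪ Comet ∪ Delta = {X1, X2, X3, X4, X5, X6, X7, X8, X9, X10, X11}); total cost 2 + 3 + 2 = 7.
No covering selection has total cost below 7.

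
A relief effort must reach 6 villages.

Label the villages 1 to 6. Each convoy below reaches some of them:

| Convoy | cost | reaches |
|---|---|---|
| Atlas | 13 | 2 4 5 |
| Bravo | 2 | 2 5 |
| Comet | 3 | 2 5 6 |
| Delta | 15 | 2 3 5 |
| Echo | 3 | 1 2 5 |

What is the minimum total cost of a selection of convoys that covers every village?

Atlas, Comet, Delta, Echo together cover every village (Atlas ∪ Comet ∪ Delta ∪ Echo = {1, 2, 3, 4, 5, 6}); total cost 13 + 3 + 15 + 3 = 34.
The greedy pick Bravo, Comet, Echo, Atlas, Delta costs 36; no covering selection beats 34.

34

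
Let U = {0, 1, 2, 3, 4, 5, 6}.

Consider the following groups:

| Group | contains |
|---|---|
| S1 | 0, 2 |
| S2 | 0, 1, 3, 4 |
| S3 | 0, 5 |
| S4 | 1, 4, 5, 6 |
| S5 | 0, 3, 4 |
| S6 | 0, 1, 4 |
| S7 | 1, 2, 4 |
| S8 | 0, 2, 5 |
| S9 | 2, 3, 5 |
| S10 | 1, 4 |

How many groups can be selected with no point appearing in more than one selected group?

2

S9, S10 are pairwise disjoint (S9={2,3,5}; S10={1,4}).
Every remaining group overlaps one of these, and no 3 of the listed groups are pairwise disjoint, so 2 is the maximum.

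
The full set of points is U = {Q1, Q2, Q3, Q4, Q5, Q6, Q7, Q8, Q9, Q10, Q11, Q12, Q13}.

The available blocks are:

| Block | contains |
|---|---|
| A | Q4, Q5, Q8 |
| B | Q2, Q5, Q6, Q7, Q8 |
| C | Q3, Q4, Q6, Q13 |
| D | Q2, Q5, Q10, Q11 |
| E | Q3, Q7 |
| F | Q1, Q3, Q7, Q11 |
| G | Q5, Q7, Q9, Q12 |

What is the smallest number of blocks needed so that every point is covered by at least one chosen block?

5

Take {B, C, D, F, G}. Their union is {Q1, Q2, Q3, Q4, Q5, Q6, Q7, Q8, Q9, Q10, Q11, Q12, Q13}, which is all 13 points.
No 4 of the 7 blocks cover everything (all 35 combinations miss at least one point), so 5 is optimal.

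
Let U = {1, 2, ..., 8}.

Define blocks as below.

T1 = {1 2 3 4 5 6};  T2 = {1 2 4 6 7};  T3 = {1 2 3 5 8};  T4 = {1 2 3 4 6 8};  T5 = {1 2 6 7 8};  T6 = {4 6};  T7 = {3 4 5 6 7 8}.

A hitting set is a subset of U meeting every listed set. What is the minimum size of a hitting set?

2

Take H = {4, 8}. Each listed block contains at least one of these, so H is a hitting set of size 2.
The blocks T3, T6 are pairwise disjoint, so any hitting set needs a separate item for each — at least 2. Hence 2 is optimal.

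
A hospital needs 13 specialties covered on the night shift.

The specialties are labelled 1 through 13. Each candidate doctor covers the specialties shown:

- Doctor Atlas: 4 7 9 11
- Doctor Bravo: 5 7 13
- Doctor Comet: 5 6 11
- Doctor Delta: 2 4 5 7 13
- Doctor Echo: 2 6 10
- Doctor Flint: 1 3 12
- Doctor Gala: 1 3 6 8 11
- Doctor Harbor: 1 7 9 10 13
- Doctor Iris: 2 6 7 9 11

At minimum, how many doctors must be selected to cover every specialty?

Delta and Flint and Gala and Harbor together: Delta ∪ Flint ∪ Gala ∪ Harbor = {1, 2, 3, 4, 5, 6, 7, 8, 9, 10, 11, 12, 13} — every specialty is covered.
No 3 of the 9 doctors cover everything (all 84 combinations miss at least one specialty), so 4 is optimal.

4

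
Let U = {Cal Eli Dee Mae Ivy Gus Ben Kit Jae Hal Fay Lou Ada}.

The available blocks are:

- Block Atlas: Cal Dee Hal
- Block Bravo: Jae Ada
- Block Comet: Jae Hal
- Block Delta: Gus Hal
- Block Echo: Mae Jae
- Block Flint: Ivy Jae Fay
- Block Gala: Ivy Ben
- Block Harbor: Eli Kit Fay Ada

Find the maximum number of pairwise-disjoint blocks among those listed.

4

Delta, Echo, Gala, Harbor are pairwise disjoint (Delta={Gus,Hal}; Echo={Mae,Jae}; Gala={Ivy,Ben}; Harbor={Eli,Kit,Fay,Ada}).
Every remaining block overlaps one of these, and no 5 of the listed blocks are pairwise disjoint, so 4 is the maximum.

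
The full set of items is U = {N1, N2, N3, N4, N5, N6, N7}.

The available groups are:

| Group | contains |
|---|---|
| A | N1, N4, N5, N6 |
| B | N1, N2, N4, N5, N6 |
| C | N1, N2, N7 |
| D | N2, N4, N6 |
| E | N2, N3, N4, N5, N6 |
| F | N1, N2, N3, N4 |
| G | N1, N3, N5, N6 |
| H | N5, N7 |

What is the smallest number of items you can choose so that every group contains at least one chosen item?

2

Take T = {N2, N5}. Each listed group contains at least one of these, so T is a hitting set of size 2.
The groups F, H are pairwise disjoint, so any hitting set needs a separate item for each — at least 2. Hence 2 is optimal.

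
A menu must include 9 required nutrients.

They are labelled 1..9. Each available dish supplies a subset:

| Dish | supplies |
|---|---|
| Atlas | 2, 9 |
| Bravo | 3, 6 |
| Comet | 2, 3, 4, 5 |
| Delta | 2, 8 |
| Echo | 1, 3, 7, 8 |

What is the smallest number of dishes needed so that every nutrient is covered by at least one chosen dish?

4

Take {Atlas, Bravo, Comet, Echo}. Their union is {1, 2, 3, 4, 5, 6, 7, 8, 9}, which is all 9 nutrients.
Only Bravo contains 6, so Bravo is forced; the remaining 7 nutrients need at least 3 more dishes (each remaining dish adds at most 3) — so at least 4 dishes are needed, and 4 is optimal.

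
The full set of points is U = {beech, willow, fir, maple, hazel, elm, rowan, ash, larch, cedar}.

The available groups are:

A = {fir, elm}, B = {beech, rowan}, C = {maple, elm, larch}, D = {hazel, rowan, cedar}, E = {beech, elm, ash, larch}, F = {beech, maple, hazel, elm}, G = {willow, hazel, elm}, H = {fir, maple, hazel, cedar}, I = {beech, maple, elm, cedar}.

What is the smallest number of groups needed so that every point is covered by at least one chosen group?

D, E, G, and H cover everything between them: the union {beech, willow, fir, maple, hazel, elm, rowan, ash, larch, cedar} is all of U.
Only G contains willow, so G is forced; the remaining 7 points need at least 3 more groups (each remaining group adds at most 3) — so at least 4 groups are needed, and 4 is optimal.

4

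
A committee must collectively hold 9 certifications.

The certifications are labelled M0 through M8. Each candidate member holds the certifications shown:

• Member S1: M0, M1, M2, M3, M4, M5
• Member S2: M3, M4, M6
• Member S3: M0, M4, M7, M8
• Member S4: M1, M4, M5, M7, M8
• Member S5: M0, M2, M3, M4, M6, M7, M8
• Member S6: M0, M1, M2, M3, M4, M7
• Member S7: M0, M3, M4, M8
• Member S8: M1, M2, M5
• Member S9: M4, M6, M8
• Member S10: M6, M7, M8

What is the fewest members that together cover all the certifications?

Take {S4, S5}. Their union is {M0, M1, M2, M3, M4, M5, M6, M7, M8}, which is all 9 certifications.
No single member has all 9 certifications (the largest, S5, has 7), so 2 is optimal.

2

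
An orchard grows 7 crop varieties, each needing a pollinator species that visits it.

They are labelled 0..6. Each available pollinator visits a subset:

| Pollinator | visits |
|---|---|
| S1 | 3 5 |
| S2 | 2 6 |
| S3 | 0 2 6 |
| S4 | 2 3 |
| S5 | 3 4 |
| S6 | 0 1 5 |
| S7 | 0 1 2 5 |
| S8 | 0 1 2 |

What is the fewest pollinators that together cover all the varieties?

S2 and S5 and S7 together: S2 ∪ S5 ∪ S7 = {0, 1, 2, 3, 4, 5, 6} — every variety is covered.
Only S5 contains 4, so S5 is forced; the remaining 5 varieties need at least 2 more pollinators (each remaining pollinator adds at most 4) — so at least 3 pollinators are needed, and 3 is optimal.

3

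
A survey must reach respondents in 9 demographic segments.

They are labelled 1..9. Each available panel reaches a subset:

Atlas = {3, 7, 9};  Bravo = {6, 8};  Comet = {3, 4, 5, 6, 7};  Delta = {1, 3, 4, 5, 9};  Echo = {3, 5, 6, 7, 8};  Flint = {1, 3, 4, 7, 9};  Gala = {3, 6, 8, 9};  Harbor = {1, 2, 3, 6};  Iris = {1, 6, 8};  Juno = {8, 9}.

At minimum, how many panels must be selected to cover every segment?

3

Delta and Echo and Harbor together: Delta ∪ Echo ∪ Harbor = {1, 2, 3, 4, 5, 6, 7, 8, 9} — every segment is covered.
Only Harbor contains 2, so Harbor is forced; the remaining 5 segments need at least 2 more panels (each remaining panel adds at most 3) — so at least 3 panels are needed, and 3 is optimal.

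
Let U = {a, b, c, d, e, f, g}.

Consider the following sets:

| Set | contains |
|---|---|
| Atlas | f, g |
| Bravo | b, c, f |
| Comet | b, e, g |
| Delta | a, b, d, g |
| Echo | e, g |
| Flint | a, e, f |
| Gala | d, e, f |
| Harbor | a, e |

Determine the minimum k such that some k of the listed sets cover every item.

Bravo, Delta, and Flint cover everything between them: the union {a, b, c, d, e, f, g} is all of U.
Only Bravo contains c, so Bravo is forced; the remaining 4 items need at least 2 more sets (each remaining set adds at most 3) — so at least 3 sets are needed, and 3 is optimal.

3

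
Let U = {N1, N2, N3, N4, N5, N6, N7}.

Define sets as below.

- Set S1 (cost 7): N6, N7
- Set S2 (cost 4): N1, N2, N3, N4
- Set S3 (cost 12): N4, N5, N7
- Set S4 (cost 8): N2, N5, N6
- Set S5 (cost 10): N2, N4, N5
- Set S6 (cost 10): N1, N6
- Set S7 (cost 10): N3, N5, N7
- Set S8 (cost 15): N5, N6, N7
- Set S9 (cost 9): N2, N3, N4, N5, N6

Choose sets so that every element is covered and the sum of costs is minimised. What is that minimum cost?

S1, S2, S4 together cover every element (S1 ∪ S2 ∪ S4 = {N1, N2, N3, N4, N5, N6, N7}); total cost 7 + 4 + 8 = 19.
No covering selection has total cost below 19.

19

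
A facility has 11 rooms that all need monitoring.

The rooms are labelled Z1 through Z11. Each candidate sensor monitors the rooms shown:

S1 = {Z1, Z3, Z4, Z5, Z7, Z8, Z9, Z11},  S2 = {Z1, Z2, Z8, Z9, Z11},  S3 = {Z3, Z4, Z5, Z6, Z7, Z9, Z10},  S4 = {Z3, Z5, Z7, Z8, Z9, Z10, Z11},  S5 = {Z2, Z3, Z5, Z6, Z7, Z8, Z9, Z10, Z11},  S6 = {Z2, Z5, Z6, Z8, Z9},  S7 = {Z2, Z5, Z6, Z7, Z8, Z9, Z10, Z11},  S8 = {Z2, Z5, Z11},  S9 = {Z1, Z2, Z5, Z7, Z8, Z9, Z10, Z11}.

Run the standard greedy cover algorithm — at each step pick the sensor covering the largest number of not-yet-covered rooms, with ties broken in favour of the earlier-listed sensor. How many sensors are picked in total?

2

Greedy: pick S5 (covers 9 new) → pick S1 (covers 2 new). Total picks: 2.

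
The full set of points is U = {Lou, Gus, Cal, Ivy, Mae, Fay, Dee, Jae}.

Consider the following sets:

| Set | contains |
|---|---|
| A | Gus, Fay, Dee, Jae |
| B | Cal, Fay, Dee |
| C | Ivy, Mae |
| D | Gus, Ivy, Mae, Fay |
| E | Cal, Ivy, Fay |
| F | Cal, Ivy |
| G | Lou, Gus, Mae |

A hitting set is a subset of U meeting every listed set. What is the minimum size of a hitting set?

Take H = {Gus, Cal, Mae}. Each listed set contains at least one of these, so H is a hitting set of size 3.
No choice of 2 points meets every set, so 3 is the minimum.

3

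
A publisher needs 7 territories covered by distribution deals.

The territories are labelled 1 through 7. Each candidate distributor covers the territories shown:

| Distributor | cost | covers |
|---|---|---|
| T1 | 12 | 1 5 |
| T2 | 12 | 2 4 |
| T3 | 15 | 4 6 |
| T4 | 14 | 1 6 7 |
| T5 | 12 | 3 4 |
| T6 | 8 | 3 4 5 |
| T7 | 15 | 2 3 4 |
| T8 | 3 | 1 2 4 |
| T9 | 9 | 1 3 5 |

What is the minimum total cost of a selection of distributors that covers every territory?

25

T4, T6, T8 together cover every territory (T4 ∪ T6 ∪ T8 = {1, 2, 3, 4, 5, 6, 7}); total cost 14 + 8 + 3 = 25.
No covering selection has total cost below 25.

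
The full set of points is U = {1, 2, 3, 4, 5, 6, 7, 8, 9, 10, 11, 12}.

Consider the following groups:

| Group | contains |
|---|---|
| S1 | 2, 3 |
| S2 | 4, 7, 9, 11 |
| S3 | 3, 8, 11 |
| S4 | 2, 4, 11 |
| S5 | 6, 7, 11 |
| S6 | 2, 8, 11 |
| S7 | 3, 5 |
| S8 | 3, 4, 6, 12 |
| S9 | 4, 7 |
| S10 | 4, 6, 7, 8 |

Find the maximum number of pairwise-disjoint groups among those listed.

3

S6, S7, S9 are pairwise disjoint (S6={2,8,11}; S7={3,5}; S9={4,7}).
Every remaining group overlaps one of these, and no 4 of the listed groups are pairwise disjoint, so 3 is the maximum.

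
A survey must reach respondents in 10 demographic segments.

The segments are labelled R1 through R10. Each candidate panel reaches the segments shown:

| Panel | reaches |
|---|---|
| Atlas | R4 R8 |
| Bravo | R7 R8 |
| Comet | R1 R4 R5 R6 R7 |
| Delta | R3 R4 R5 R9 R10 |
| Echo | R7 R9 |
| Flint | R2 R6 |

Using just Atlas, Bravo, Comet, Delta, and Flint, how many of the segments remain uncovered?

0

Union of Atlas, Bravo, Comet, Delta, Flint = {R1, R2, R3, R4, R5, R6, R7, R8, R9, R10} — that's every segment, so 0 are uncovered.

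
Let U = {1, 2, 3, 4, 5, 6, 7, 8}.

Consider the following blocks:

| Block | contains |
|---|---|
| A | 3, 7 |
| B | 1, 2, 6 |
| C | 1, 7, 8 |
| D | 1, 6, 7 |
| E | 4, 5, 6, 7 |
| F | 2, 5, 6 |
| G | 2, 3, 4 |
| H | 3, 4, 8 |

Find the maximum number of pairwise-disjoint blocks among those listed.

2

F, H are pairwise disjoint (F={2,5,6}; H={3,4,8}).
Every remaining block overlaps one of these, and no 3 of the listed blocks are pairwise disjoint, so 2 is the maximum.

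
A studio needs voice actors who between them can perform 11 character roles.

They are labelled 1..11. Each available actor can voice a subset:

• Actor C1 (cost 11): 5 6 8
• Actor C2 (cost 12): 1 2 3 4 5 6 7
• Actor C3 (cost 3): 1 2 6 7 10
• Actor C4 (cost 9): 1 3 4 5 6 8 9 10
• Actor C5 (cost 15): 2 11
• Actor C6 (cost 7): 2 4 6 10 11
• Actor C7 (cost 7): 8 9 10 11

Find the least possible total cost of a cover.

19

C3, C4, C7 together cover every role (C3 ∪ C4 ∪ C7 = {1, 2, 3, 4, 5, 6, 7, 8, 9, 10, 11}); total cost 3 + 9 + 7 = 19.
No covering selection has total cost below 19.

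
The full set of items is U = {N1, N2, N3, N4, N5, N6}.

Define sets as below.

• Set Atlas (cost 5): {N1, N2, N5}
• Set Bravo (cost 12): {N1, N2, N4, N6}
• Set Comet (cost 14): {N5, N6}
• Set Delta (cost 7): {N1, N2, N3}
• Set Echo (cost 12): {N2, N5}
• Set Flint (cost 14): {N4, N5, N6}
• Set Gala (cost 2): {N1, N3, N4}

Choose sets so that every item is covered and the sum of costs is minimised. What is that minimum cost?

Atlas, Bravo, Gala together cover every item (Atlas ∪ Bravo ∪ Gala = {N1, N2, N3, N4, N5, N6}); total cost 5 + 12 + 2 = 19.
No covering selection has total cost below 19.

19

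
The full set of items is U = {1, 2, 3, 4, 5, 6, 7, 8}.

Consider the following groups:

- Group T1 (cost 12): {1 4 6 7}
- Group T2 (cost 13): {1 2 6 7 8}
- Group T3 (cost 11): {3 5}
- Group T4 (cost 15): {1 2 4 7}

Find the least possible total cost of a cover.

T1, T2, T3 together cover every item (T1 ∪ T2 ∪ T3 = {1, 2, 3, 4, 5, 6, 7, 8}); total cost 12 + 13 + 11 = 36.
No covering selection has total cost below 36.

36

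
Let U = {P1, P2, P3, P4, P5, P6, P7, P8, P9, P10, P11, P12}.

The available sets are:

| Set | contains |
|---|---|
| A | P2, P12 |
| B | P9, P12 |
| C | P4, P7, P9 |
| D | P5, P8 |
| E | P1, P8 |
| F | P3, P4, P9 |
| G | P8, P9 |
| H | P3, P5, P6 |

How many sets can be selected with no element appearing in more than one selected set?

A, C, E, H are pairwise disjoint (A={P2,P12}; C={P4,P7,P9}; E={P1,P8}; H={P3,P5,P6}).
Every remaining set overlaps one of these, and no 5 of the listed sets are pairwise disjoint, so 4 is the maximum.

4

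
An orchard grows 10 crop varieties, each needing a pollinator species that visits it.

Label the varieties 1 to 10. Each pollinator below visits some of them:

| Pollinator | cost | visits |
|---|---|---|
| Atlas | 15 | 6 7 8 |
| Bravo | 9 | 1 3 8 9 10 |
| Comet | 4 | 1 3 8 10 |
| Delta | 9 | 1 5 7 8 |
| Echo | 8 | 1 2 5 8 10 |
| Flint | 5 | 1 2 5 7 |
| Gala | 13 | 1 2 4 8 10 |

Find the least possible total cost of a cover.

42

Atlas, Bravo, Flint, Gala together cover every variety (Atlas ∪ Bravo ∪ Flint ∪ Gala = {1, 2, 3, 4, 5, 6, 7, 8, 9, 10}); total cost 15 + 9 + 5 + 13 = 42.
The greedy pick Comet, Flint, Bravo, Gala, Atlas costs 46; no covering selection beats 42.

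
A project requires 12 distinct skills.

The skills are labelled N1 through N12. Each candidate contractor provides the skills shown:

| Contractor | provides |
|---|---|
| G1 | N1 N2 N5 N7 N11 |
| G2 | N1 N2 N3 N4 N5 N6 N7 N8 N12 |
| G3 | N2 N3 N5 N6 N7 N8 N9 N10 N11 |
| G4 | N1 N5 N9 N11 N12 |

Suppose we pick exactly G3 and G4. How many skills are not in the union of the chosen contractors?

Union of G3, G4 = {N1, N2, N3, N5, N6, N7, N8, N9, N10, N11, N12}.
Not covered: N4 — 1 skill.

1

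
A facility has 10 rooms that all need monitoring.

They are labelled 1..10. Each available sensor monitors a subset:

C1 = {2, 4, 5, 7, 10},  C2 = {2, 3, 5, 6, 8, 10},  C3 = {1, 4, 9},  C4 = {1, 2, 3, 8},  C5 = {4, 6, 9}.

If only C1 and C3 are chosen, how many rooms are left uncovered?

Union of C1, C3 = {1, 2, 4, 5, 7, 9, 10}.
Not covered: 3, 6, 8 — 3 rooms.

3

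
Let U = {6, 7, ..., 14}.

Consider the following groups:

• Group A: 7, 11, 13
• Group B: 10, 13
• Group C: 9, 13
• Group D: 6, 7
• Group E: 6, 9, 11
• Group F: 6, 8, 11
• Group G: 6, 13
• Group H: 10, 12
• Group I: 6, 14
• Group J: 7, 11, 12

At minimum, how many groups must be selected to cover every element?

5

B, C, F, I, and J cover everything between them: the union {6, 7, 8, 9, 10, 11, 12, 13, 14} is all of U.
No 4 of the 10 groups cover everything (all 210 combinations miss at least one element), so 5 is optimal.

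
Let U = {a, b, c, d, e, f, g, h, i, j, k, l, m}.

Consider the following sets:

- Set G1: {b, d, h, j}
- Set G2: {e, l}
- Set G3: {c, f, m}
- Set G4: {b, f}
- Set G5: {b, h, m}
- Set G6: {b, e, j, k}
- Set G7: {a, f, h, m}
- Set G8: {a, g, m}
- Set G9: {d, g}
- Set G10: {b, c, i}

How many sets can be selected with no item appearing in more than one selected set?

4

G2, G7, G9, G10 are pairwise disjoint (G2={e,l}; G7={a,f,h,m}; G9={d,g}; G10={b,c,i}).
Every remaining set overlaps one of these, and no 5 of the listed sets are pairwise disjoint, so 4 is the maximum.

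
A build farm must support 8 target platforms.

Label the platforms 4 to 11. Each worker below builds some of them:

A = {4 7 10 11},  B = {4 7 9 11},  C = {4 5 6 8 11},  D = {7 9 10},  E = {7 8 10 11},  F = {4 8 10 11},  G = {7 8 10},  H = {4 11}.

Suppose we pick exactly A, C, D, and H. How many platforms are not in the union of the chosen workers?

0

Union of A, C, D, H = {4, 5, 6, 7, 8, 9, 10, 11} — that's every platform, so 0 are uncovered.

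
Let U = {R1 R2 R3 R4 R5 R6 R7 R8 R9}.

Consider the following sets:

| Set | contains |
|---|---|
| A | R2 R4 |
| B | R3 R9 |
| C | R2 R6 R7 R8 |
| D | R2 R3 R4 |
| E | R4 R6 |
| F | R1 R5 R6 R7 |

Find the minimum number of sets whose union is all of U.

B, C, E, and F cover everything between them: the union {R1, R2, R3, R4, R5, R6, R7, R8, R9} is all of U.
Only C contains R8, so C is forced; the remaining 5 points need at least 3 more sets (each remaining set adds at most 2) — so at least 4 sets are needed, and 4 is optimal.

4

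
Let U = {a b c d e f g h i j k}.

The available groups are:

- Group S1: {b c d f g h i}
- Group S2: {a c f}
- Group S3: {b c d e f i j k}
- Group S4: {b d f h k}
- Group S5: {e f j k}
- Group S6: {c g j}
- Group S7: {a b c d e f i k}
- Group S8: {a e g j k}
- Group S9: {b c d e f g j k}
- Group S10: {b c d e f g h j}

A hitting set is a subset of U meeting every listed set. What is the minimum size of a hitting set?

2

The 2 elements {c, k} hit every group.
The groups S4, S6 are pairwise disjoint, so any hitting set needs a separate element for each — at least 2. Hence 2 is optimal.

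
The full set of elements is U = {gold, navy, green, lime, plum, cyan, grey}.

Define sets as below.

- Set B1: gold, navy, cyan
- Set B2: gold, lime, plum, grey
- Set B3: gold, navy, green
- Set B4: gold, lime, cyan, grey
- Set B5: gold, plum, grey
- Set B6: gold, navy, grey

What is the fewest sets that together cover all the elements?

3

B2 and B3 and B4 together: B2 ∪ B3 ∪ B4 = {gold, navy, green, lime, plum, cyan, grey} — every element is covered.
Only B3 contains green, so B3 is forced; the remaining 4 elements need at least 2 more sets (each remaining set adds at most 3) — so at least 3 sets are needed, and 3 is optimal.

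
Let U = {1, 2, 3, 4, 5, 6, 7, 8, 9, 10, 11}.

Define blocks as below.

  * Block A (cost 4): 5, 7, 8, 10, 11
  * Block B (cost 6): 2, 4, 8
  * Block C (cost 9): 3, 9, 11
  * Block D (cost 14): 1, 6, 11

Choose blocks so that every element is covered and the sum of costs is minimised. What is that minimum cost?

33

A, B, C, D together cover every element (A ∪ B ∪ C ∪ D = {1, 2, 3, 4, 5, 6, 7, 8, 9, 10, 11}); total cost 4 + 6 + 9 + 14 = 33.
No covering selection has total cost below 33.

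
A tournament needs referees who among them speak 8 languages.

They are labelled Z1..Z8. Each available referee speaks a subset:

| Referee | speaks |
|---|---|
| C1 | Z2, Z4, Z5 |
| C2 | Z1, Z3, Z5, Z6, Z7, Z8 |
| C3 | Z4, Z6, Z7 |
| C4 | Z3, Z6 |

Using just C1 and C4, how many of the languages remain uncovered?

Union of C1, C4 = {Z2, Z3, Z4, Z5, Z6}.
Not covered: Z1, Z7, Z8 — 3 languages.

3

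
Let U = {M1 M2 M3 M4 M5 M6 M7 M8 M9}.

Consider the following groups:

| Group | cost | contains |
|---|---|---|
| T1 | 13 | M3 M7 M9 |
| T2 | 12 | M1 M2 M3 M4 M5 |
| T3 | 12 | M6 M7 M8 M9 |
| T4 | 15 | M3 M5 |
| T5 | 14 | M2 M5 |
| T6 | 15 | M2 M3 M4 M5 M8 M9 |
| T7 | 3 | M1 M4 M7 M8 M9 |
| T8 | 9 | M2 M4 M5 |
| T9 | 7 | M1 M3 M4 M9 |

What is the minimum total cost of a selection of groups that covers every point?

24

T2, T3 together cover every point (T2 ∪ T3 = {M1, M2, M3, M4, M5, M6, M7, M8, M9}); total cost 12 + 12 = 24.
The greedy pick T7, T2, T3 costs 27; no covering selection beats 24.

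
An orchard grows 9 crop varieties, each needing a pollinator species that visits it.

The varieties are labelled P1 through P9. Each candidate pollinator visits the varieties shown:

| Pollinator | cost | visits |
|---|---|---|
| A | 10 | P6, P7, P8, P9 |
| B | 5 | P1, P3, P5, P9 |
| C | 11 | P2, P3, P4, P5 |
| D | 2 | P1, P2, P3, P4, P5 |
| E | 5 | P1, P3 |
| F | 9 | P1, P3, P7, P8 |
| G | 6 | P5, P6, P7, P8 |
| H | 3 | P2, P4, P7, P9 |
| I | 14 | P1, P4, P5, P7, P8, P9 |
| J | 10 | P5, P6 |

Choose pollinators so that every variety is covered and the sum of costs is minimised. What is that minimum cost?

D, G, H together cover every variety (D ∪ G ∪ H = {P1, P2, P3, P4, P5, P6, P7, P8, P9}); total cost 2 + 6 + 3 = 11.
No covering selection has total cost below 11.

11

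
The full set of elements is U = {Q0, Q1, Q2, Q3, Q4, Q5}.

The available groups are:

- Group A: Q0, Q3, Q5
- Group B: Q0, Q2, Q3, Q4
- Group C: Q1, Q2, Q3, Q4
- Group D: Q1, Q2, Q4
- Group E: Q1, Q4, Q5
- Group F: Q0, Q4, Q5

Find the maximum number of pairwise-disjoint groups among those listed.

A, D are pairwise disjoint (A={Q0,Q3,Q5}; D={Q1,Q2,Q4}).
Every remaining group overlaps one of these, and no 3 of the listed groups are pairwise disjoint, so 2 is the maximum.

2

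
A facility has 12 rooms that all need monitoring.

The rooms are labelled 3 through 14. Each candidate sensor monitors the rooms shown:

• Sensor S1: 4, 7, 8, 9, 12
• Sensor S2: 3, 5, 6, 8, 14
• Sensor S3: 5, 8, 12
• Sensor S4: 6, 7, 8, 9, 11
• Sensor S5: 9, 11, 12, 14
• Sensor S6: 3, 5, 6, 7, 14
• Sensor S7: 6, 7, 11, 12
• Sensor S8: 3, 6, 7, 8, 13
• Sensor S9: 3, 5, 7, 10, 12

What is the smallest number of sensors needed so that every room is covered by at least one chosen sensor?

S1 and S5 and S8 and S9 together: S1 ∪ S5 ∪ S8 ∪ S9 = {3, 4, 5, 6, 7, 8, 9, 10, 11, 12, 13, 14} — every room is covered.
No 3 of the 9 sensors cover everything (all 84 combinations miss at least one room), so 4 is optimal.

4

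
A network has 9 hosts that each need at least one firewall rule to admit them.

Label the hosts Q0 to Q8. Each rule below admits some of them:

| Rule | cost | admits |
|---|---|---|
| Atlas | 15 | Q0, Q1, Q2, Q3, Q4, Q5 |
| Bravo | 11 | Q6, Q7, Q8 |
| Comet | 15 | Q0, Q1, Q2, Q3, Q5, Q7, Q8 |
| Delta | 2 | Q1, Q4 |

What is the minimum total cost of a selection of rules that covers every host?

Atlas, Bravo together cover every host (Atlas ∪ Bravo = {Q0, Q1, Q2, Q3, Q4, Q5, Q6, Q7, Q8}); total cost 15 + 11 = 26.
The greedy pick Delta, Comet, Bravo costs 28; no covering selection beats 26.

26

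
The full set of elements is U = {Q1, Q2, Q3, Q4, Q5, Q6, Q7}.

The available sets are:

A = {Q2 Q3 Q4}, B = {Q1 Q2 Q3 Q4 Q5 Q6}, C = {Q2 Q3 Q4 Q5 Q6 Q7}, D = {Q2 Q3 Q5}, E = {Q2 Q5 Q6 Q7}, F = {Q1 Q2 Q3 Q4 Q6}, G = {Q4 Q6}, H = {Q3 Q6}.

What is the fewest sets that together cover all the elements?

2

E and F together: E ∪ F = {Q1, Q2, Q3, Q4, Q5, Q6, Q7} — every element is covered.
No single set has all 7 elements (the largest, B, has 6), so 2 is optimal.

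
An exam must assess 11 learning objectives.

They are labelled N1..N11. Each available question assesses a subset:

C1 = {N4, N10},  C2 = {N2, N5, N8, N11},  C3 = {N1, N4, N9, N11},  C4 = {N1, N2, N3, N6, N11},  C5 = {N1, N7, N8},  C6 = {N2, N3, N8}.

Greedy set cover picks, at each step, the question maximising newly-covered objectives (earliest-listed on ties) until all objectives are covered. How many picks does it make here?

Greedy: pick C4 (covers 5 new) → pick C1 (covers 2 new) → pick C2 (covers 2 new) → pick C3 (covers 1 new) → pick C5 (covers 1 new). Total picks: 5.

5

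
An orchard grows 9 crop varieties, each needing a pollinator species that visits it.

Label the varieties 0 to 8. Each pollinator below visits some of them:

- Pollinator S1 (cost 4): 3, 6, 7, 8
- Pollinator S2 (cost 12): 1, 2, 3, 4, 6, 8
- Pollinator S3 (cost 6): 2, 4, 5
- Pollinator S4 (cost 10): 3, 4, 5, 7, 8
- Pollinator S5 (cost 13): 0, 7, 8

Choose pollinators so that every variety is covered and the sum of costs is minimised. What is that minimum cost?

S2, S3, S5 together cover every variety (S2 ∪ S3 ∪ S5 = {0, 1, 2, 3, 4, 5, 6, 7, 8}); total cost 12 + 6 + 13 = 31.
The greedy pick S1, S3, S2, S5 costs 35; no covering selection beats 31.

31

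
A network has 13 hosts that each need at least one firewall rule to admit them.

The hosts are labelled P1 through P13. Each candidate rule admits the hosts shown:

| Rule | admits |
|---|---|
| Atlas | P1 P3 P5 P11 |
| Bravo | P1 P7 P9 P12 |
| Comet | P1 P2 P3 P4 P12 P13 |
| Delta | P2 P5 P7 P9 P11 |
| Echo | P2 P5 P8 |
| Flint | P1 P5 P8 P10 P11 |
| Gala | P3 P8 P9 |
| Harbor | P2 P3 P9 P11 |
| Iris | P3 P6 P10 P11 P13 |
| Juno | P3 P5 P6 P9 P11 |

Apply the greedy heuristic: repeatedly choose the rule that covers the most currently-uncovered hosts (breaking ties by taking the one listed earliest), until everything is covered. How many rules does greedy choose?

Greedy: pick Comet (covers 6 new) → pick Delta (covers 4 new) → pick Flint (covers 2 new) → pick Iris (covers 1 new). Total picks: 4.

4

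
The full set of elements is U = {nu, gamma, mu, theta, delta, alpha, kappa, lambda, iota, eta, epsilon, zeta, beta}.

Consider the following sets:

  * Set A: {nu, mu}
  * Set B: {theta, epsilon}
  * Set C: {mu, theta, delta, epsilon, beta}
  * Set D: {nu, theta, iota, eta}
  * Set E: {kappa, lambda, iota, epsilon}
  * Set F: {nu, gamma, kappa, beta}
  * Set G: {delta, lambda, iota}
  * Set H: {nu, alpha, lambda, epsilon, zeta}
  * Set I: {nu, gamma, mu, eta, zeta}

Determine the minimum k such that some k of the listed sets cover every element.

4

C and D and F and H together: C ∪ D ∪ F ∪ H = {nu, gamma, mu, theta, delta, alpha, kappa, lambda, iota, eta, epsilon, zeta, beta} — every element is covered.
No 3 of the 9 sets cover everything (all 84 combinations miss at least one element), so 4 is optimal.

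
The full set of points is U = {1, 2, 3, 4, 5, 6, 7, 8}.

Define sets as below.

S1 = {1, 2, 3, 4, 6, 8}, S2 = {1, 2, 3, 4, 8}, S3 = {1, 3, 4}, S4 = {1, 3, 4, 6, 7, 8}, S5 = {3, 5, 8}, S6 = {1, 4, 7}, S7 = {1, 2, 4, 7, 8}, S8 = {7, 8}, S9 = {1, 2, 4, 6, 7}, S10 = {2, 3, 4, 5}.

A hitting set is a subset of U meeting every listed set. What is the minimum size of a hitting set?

H = {3, 7} meets every set (each contains at least one member of H), and |H| = 2.
The sets S5, S6 are pairwise disjoint, so any hitting set needs a separate point for each — at least 2. Hence 2 is optimal.

2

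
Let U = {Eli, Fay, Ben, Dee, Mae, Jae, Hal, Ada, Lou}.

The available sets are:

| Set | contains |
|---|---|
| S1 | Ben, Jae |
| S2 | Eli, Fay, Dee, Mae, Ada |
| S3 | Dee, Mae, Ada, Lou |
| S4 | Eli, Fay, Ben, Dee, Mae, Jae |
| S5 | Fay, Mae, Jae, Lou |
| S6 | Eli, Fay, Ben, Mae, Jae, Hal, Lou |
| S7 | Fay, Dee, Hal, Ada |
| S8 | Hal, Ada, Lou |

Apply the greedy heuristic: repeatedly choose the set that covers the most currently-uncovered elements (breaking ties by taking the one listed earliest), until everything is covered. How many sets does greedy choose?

2

Greedy: pick S6 (covers 7 new) → pick S2 (covers 2 new). Total picks: 2.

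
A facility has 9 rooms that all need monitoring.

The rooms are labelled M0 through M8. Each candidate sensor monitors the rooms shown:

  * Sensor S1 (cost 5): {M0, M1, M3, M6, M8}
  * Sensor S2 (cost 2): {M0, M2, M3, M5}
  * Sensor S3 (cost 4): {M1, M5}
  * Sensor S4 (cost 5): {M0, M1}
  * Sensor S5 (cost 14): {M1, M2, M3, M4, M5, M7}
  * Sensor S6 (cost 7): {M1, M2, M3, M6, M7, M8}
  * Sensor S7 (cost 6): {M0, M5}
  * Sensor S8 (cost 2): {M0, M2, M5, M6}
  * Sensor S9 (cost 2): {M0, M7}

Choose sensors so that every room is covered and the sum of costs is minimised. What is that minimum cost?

19

S1, S5 together cover every room (S1 ∪ S5 = {M0, M1, M2, M3, M4, M5, M6, M7, M8}); total cost 5 + 14 = 19.
The greedy pick S2, S1, S9, S5 costs 23; no covering selection beats 19.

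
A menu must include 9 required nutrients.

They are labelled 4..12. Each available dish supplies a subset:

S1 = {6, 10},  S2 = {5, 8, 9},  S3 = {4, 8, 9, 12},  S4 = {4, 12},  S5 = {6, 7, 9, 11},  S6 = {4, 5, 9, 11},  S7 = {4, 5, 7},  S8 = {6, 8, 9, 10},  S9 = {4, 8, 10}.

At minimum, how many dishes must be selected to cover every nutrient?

4

S4 and S5 and S6 and S9 together: S4 ∪ S5 ∪ S6 ∪ S9 = {4, 5, 6, 7, 8, 9, 10, 11, 12} — every nutrient is covered.
No 3 of the 9 dishes cover everything (all 84 combinations miss at least one nutrient), so 4 is optimal.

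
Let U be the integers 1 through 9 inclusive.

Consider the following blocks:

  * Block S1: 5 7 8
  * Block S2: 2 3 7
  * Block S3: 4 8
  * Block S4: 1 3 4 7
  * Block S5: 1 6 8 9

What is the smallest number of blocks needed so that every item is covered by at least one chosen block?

4

S1, S2, S3, and S5 cover everything between them: the union {1, 2, 3, 4, 5, 6, 7, 8, 9} is all of U.
No 3 of the 5 blocks cover everything (all 10 combinations miss at least one item), so 4 is optimal.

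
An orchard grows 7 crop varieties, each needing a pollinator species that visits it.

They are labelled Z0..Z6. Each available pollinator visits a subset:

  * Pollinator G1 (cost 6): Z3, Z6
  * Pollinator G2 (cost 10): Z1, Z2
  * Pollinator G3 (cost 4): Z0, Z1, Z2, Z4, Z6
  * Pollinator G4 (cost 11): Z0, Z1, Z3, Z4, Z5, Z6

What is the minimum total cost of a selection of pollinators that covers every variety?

G3, G4 together cover every variety (G3 ∪ G4 = {Z0, Z1, Z2, Z3, Z4, Z5, Z6}); total cost 4 + 11 = 15.
No covering selection has total cost below 15.

15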